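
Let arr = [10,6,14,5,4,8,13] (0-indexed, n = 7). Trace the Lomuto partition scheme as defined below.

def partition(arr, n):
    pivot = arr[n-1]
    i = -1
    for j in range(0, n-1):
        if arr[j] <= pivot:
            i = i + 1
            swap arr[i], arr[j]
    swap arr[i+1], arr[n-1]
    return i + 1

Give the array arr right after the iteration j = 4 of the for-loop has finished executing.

[10,6,5,4,14,8,13]

pivot = arr[6] = 13; i = -1
j=0: arr[0]=10 ≤ 13 → i=0, swap arr[0],arr[0] (no change) → [10,6,14,5,4,8,13]
j=1: arr[1]=6 ≤ 13 → i=1, swap arr[1],arr[1] (no change) → [10,6,14,5,4,8,13]
j=2: arr[2]=14 > 13 → no swap
j=3: arr[3]=5 ≤ 13 → i=2, swap arr[2],arr[3] → [10,6,5,14,4,8,13]
j=4: arr[4]=4 ≤ 13 → i=3, swap arr[3],arr[4] → [10,6,5,4,14,8,13]
(after j=4) arr = [10,6,5,4,14,8,13]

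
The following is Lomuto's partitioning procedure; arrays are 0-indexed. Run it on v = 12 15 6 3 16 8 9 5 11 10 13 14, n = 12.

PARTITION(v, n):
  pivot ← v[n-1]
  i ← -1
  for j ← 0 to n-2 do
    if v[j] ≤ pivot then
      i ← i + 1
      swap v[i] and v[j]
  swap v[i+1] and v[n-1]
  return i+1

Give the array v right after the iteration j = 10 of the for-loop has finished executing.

pivot = v[11] = 14; i = -1
j=0: v[0]=12 ≤ 14 → i=0, swap v[0],v[0] (no change) → 12 15 6 3 16 8 9 5 11 10 13 14
j=1: v[1]=15 > 14 → no swap
j=2: v[2]=6 ≤ 14 → i=1, swap v[1],v[2] → 12 6 15 3 16 8 9 5 11 10 13 14
j=3: v[3]=3 ≤ 14 → i=2, swap v[2],v[3] → 12 6 3 15 16 8 9 5 11 10 13 14
j=4: v[4]=16 > 14 → no swap
j=5: v[5]=8 ≤ 14 → i=3, swap v[3],v[5] → 12 6 3 8 16 15 9 5 11 10 13 14
j=6: v[6]=9 ≤ 14 → i=4, swap v[4],v[6] → 12 6 3 8 9 15 16 5 11 10 13 14
j=7: v[7]=5 ≤ 14 → i=5, swap v[5],v[7] → 12 6 3 8 9 5 16 15 11 10 13 14
j=8: v[8]=11 ≤ 14 → i=6, swap v[6],v[8] → 12 6 3 8 9 5 11 15 16 10 13 14
j=9: v[9]=10 ≤ 14 → i=7, swap v[7],v[9] → 12 6 3 8 9 5 11 10 16 15 13 14
j=10: v[10]=13 ≤ 14 → i=8, swap v[8],v[10] → 12 6 3 8 9 5 11 10 13 15 16 14
(after j=10) v = 12 6 3 8 9 5 11 10 13 15 16 14

12 6 3 8 9 5 11 10 13 15 16 14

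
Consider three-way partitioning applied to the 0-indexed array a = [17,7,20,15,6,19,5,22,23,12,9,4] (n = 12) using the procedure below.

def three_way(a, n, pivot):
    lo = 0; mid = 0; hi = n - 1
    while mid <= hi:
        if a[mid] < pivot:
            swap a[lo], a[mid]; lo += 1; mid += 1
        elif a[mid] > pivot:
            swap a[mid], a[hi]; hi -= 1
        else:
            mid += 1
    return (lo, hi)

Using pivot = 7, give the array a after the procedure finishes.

[4,5,6,7,19,15,22,23,12,9,20,17]

pivot = 7; lo=0, mid=0, hi=11
a[mid]=17>7: swap a[0],a[11]; hi=10 → [4,7,20,15,6,19,5,22,23,12,9,17]
a[mid]=4<7: swap a[0],a[0]; lo=1,mid=1 → [4,7,20,15,6,19,5,22,23,12,9,17]
a[mid]=7=7: mid=2
a[mid]=20>7: swap a[2],a[10]; hi=9 → [4,7,9,15,6,19,5,22,23,12,20,17]
a[mid]=9>7: swap a[2],a[9]; hi=8 → [4,7,12,15,6,19,5,22,23,9,20,17]
a[mid]=12>7: swap a[2],a[8]; hi=7 → [4,7,23,15,6,19,5,22,12,9,20,17]
a[mid]=23>7: swap a[2],a[7]; hi=6 → [4,7,22,15,6,19,5,23,12,9,20,17]
a[mid]=22>7: swap a[2],a[6]; hi=5 → [4,7,5,15,6,19,22,23,12,9,20,17]
a[mid]=5<7: swap a[1],a[2]; lo=2,mid=3 → [4,5,7,15,6,19,22,23,12,9,20,17]
a[mid]=15>7: swap a[3],a[5]; hi=4 → [4,5,7,19,6,15,22,23,12,9,20,17]
a[mid]=19>7: swap a[3],a[4]; hi=3 → [4,5,7,6,19,15,22,23,12,9,20,17]
a[mid]=6<7: swap a[2],a[3]; lo=3,mid=4 → [4,5,6,7,19,15,22,23,12,9,20,17]
end: lo=3, hi=3; a = [4,5,6,7,19,15,22,23,12,9,20,17]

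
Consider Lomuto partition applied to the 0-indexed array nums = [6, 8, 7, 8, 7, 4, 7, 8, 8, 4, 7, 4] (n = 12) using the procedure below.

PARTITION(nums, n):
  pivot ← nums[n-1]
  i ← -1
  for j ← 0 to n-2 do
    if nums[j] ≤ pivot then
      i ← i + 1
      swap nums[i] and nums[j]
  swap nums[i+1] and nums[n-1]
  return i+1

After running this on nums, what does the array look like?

pivot = nums[11] = 4; i = -1
j=0: nums[0]=6 > 4 → no swap
j=1: nums[1]=8 > 4 → no swap
j=2: nums[2]=7 > 4 → no swap
j=3: nums[3]=8 > 4 → no swap
j=4: nums[4]=7 > 4 → no swap
j=5: nums[5]=4 ≤ 4 → i=0, swap nums[0],nums[5] → [4, 8, 7, 8, 7, 6, 7, 8, 8, 4, 7, 4]
j=6: nums[6]=7 > 4 → no swap
j=7: nums[7]=8 > 4 → no swap
j=8: nums[8]=8 > 4 → no swap
j=9: nums[9]=4 ≤ 4 → i=1, swap nums[1],nums[9] → [4, 4, 7, 8, 7, 6, 7, 8, 8, 8, 7, 4]
j=10: nums[10]=7 > 4 → no swap
final swap nums[2],nums[11] → [4, 4, 4, 8, 7, 6, 7, 8, 8, 8, 7, 7]; return 2

[4, 4, 4, 8, 7, 6, 7, 8, 8, 8, 7, 7]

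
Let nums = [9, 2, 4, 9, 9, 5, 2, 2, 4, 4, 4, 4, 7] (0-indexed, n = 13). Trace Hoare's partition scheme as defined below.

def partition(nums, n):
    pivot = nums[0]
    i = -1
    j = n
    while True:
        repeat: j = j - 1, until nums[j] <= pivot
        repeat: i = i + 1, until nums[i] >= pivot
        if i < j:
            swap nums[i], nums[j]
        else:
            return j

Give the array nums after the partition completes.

pivot=9
j stops at 12 (7), i stops at 0 (9); swap ⇒ [7, 2, 4, 9, 9, 5, 2, 2, 4, 4, 4, 4, 9]
j stops at 11 (4), i stops at 3 (9); swap ⇒ [7, 2, 4, 4, 9, 5, 2, 2, 4, 4, 4, 9, 9]
j stops at 10 (4), i stops at 4 (9); swap ⇒ [7, 2, 4, 4, 4, 5, 2, 2, 4, 4, 9, 9, 9]
j stops at 9, i stops at 10; i≥j ⇒ return 9. nums=[7, 2, 4, 4, 4, 5, 2, 2, 4, 4, 9, 9, 9]

[7, 2, 4, 4, 4, 5, 2, 2, 4, 4, 9, 9, 9]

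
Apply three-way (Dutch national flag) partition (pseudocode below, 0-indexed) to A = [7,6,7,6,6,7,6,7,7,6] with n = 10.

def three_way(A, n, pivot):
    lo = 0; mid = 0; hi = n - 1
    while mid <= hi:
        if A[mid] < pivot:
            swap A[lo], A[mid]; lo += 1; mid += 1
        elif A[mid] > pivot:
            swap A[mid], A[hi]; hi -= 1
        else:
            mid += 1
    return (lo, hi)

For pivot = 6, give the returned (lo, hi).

(0, 4)

lo=0 mid=0 hi=9
7>6: swap(0,9), hi=8 ⇒ [6,6,7,6,6,7,6,7,7,7]
6=6: mid=1
6=6: mid=2
7>6: swap(2,8), hi=7 ⇒ [6,6,7,6,6,7,6,7,7,7]
7>6: swap(2,7), hi=6 ⇒ [6,6,7,6,6,7,6,7,7,7]
7>6: swap(2,6), hi=5 ⇒ [6,6,6,6,6,7,7,7,7,7]
6=6: mid=3
6=6: mid=4
6=6: mid=5
7>6: swap(5,5), hi=4 ⇒ [6,6,6,6,6,7,7,7,7,7]
done. lo=0 hi=4; A=[6,6,6,6,6,7,7,7,7,7]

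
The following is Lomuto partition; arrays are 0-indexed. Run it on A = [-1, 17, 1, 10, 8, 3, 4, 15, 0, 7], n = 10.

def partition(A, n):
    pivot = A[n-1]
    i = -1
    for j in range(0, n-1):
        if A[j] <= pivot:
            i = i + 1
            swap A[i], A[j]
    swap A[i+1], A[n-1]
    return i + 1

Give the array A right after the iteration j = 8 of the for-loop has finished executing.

pivot = A[9] = 7; i = -1
j=0: A[0]=-1 ≤ 7 → i=0, swap A[0],A[0] (no change) → [-1, 17, 1, 10, 8, 3, 4, 15, 0, 7]
j=1: A[1]=17 > 7 → no swap
j=2: A[2]=1 ≤ 7 → i=1, swap A[1],A[2] → [-1, 1, 17, 10, 8, 3, 4, 15, 0, 7]
j=3: A[3]=10 > 7 → no swap
j=4: A[4]=8 > 7 → no swap
j=5: A[5]=3 ≤ 7 → i=2, swap A[2],A[5] → [-1, 1, 3, 10, 8, 17, 4, 15, 0, 7]
j=6: A[6]=4 ≤ 7 → i=3, swap A[3],A[6] → [-1, 1, 3, 4, 8, 17, 10, 15, 0, 7]
j=7: A[7]=15 > 7 → no swap
j=8: A[8]=0 ≤ 7 → i=4, swap A[4],A[8] → [-1, 1, 3, 4, 0, 17, 10, 15, 8, 7]
(after j=8) A = [-1, 1, 3, 4, 0, 17, 10, 15, 8, 7]

[-1, 1, 3, 4, 0, 17, 10, 15, 8, 7]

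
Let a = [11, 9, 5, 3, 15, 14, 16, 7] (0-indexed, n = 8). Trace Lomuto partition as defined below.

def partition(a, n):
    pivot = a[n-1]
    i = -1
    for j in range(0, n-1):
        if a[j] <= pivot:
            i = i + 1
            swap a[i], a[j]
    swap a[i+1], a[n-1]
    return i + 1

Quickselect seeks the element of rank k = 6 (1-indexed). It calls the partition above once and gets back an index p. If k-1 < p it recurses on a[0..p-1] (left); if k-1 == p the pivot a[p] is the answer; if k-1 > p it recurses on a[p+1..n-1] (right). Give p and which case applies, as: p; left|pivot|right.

pivot = a[7] = 7; i = -1
j=0: a[0]=11 > 7 → no swap
j=1: a[1]=9 > 7 → no swap
j=2: a[2]=5 ≤ 7 → i=0, swap a[0],a[2] → [5, 9, 11, 3, 15, 14, 16, 7]
j=3: a[3]=3 ≤ 7 → i=1, swap a[1],a[3] → [5, 3, 11, 9, 15, 14, 16, 7]
j=4: a[4]=15 > 7 → no swap
j=5: a[5]=14 > 7 → no swap
j=6: a[6]=16 > 7 → no swap
final swap a[2],a[7] → [5, 3, 7, 9, 15, 14, 16, 11]; return 2
p = 2; k-1 = 5 > 2 ⇒ right

2; right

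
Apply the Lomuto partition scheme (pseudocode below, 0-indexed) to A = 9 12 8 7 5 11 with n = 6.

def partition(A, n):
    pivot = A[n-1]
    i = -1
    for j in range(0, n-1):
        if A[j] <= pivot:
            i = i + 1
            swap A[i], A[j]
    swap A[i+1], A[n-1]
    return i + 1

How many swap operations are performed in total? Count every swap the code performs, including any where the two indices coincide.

pivot = A[5] = 11; i = -1
j=0: A[0]=9 ≤ 11 → i=0, swap A[0],A[0] (no change) → 9 12 8 7 5 11
j=1: A[1]=12 > 11 → no swap
j=2: A[2]=8 ≤ 11 → i=1, swap A[1],A[2] → 9 8 12 7 5 11
j=3: A[3]=7 ≤ 11 → i=2, swap A[2],A[3] → 9 8 7 12 5 11
j=4: A[4]=5 ≤ 11 → i=3, swap A[3],A[4] → 9 8 7 5 12 11
final swap A[4],A[5] → 9 8 7 5 11 12; return 4

5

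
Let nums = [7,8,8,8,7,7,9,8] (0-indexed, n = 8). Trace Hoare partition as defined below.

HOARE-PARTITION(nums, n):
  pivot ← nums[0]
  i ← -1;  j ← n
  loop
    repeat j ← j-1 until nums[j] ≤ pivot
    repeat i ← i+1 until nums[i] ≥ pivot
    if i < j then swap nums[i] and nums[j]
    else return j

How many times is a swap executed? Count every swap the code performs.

2

pivot = nums[0] = 7; i = -1, j = 8
j→5 (nums[5]=7≤7), i→0 (nums[0]=7≥7); i<j, swap → [7,8,8,8,7,7,9,8]
j→4 (nums[4]=7≤7), i→1 (nums[1]=8≥7); i<j, swap → [7,7,8,8,8,7,9,8]
j→1, i→2; i≥j, return j=1. nums = [7,7,8,8,8,7,9,8]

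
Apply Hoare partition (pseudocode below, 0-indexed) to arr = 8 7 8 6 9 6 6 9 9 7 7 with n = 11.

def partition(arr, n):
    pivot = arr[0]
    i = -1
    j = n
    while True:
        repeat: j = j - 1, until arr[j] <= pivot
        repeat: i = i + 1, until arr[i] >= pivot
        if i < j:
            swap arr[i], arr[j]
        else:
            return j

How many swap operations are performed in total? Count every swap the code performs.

3

pivot=8
j stops at 10 (7), i stops at 0 (8); swap ⇒ 7 7 8 6 9 6 6 9 9 7 8
j stops at 9 (7), i stops at 2 (8); swap ⇒ 7 7 7 6 9 6 6 9 9 8 8
j stops at 6 (6), i stops at 4 (9); swap ⇒ 7 7 7 6 6 6 9 9 9 8 8
j stops at 5, i stops at 6; i≥j ⇒ return 5. arr=7 7 7 6 6 6 9 9 9 8 8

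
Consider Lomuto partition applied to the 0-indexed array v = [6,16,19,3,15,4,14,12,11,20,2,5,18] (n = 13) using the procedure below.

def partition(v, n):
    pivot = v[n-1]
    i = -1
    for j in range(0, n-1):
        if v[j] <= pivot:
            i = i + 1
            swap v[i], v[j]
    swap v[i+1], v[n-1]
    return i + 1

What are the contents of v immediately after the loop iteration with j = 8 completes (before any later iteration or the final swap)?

[6,16,3,15,4,14,12,11,19,20,2,5,18]

pivot = v[12] = 18; i = -1
j=0: v[0]=6 ≤ 18 → i=0, swap v[0],v[0] (no change) → [6,16,19,3,15,4,14,12,11,20,2,5,18]
j=1: v[1]=16 ≤ 18 → i=1, swap v[1],v[1] (no change) → [6,16,19,3,15,4,14,12,11,20,2,5,18]
j=2: v[2]=19 > 18 → no swap
j=3: v[3]=3 ≤ 18 → i=2, swap v[2],v[3] → [6,16,3,19,15,4,14,12,11,20,2,5,18]
j=4: v[4]=15 ≤ 18 → i=3, swap v[3],v[4] → [6,16,3,15,19,4,14,12,11,20,2,5,18]
j=5: v[5]=4 ≤ 18 → i=4, swap v[4],v[5] → [6,16,3,15,4,19,14,12,11,20,2,5,18]
j=6: v[6]=14 ≤ 18 → i=5, swap v[5],v[6] → [6,16,3,15,4,14,19,12,11,20,2,5,18]
j=7: v[7]=12 ≤ 18 → i=6, swap v[6],v[7] → [6,16,3,15,4,14,12,19,11,20,2,5,18]
j=8: v[8]=11 ≤ 18 → i=7, swap v[7],v[8] → [6,16,3,15,4,14,12,11,19,20,2,5,18]
(after j=8) v = [6,16,3,15,4,14,12,11,19,20,2,5,18]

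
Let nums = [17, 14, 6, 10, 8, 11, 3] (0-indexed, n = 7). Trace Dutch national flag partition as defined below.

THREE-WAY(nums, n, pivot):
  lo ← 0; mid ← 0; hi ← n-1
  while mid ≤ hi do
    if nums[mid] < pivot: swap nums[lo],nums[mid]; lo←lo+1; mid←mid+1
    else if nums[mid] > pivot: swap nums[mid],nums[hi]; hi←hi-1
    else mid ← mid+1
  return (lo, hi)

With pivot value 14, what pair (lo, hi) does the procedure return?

(5, 5)

lo=0 mid=0 hi=6
17>14: swap(0,6), hi=5 ⇒ [3, 14, 6, 10, 8, 11, 17]
3<14: swap(0,0), lo=1 mid=1 ⇒ [3, 14, 6, 10, 8, 11, 17]
14=14: mid=2
6<14: swap(1,2), lo=2 mid=3 ⇒ [3, 6, 14, 10, 8, 11, 17]
10<14: swap(2,3), lo=3 mid=4 ⇒ [3, 6, 10, 14, 8, 11, 17]
8<14: swap(3,4), lo=4 mid=5 ⇒ [3, 6, 10, 8, 14, 11, 17]
11<14: swap(4,5), lo=5 mid=6 ⇒ [3, 6, 10, 8, 11, 14, 17]
done. lo=5 hi=5; nums=[3, 6, 10, 8, 11, 14, 17]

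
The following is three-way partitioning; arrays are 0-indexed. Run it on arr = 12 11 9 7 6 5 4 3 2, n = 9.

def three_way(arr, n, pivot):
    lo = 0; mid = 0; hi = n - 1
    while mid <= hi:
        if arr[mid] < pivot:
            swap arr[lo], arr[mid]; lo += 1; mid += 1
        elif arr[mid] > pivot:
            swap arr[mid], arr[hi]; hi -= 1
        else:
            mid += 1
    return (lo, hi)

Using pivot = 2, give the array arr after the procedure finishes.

pivot = 2; lo=0, mid=0, hi=8
arr[mid]=12>2: swap arr[0],arr[8]; hi=7 → 2 11 9 7 6 5 4 3 12
arr[mid]=2=2: mid=1
arr[mid]=11>2: swap arr[1],arr[7]; hi=6 → 2 3 9 7 6 5 4 11 12
arr[mid]=3>2: swap arr[1],arr[6]; hi=5 → 2 4 9 7 6 5 3 11 12
arr[mid]=4>2: swap arr[1],arr[5]; hi=4 → 2 5 9 7 6 4 3 11 12
arr[mid]=5>2: swap arr[1],arr[4]; hi=3 → 2 6 9 7 5 4 3 11 12
arr[mid]=6>2: swap arr[1],arr[3]; hi=2 → 2 7 9 6 5 4 3 11 12
arr[mid]=7>2: swap arr[1],arr[2]; hi=1 → 2 9 7 6 5 4 3 11 12
arr[mid]=9>2: swap arr[1],arr[1]; hi=0 → 2 9 7 6 5 4 3 11 12
end: lo=0, hi=0; arr = 2 9 7 6 5 4 3 11 12

2 9 7 6 5 4 3 11 12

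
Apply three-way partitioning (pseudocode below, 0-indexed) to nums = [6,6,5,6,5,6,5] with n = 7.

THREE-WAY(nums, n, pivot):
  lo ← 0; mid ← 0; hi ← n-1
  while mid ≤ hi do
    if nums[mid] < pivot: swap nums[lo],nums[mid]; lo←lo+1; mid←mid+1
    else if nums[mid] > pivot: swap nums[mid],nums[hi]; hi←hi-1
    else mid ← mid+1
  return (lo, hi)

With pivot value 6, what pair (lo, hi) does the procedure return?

pivot = 6; lo=0, mid=0, hi=6
nums[mid]=6=6: mid=1
nums[mid]=6=6: mid=2
nums[mid]=5<6: swap nums[0],nums[2]; lo=1,mid=3 → [5,6,6,6,5,6,5]
nums[mid]=6=6: mid=4
nums[mid]=5<6: swap nums[1],nums[4]; lo=2,mid=5 → [5,5,6,6,6,6,5]
nums[mid]=6=6: mid=6
nums[mid]=5<6: swap nums[2],nums[6]; lo=3,mid=7 → [5,5,5,6,6,6,6]
end: lo=3, hi=6; nums = [5,5,5,6,6,6,6]

(3, 6)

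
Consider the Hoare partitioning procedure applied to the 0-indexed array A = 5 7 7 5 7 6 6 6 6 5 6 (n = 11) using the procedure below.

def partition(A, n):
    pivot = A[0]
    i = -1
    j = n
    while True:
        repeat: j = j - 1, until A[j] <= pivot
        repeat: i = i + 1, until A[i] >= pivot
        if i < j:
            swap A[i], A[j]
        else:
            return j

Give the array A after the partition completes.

pivot = A[0] = 5; i = -1, j = 11
j→9 (A[9]=5≤5), i→0 (A[0]=5≥5); i<j, swap → 5 7 7 5 7 6 6 6 6 5 6
j→3 (A[3]=5≤5), i→1 (A[1]=7≥5); i<j, swap → 5 5 7 7 7 6 6 6 6 5 6
j→1, i→2; i≥j, return j=1. A = 5 5 7 7 7 6 6 6 6 5 6

5 5 7 7 7 6 6 6 6 5 6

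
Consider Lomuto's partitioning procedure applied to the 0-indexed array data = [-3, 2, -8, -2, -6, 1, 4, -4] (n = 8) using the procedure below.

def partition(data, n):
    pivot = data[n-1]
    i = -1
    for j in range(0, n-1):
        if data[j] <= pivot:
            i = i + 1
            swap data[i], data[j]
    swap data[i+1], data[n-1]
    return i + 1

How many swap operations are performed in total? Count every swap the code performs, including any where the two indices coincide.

3

pivot=-4, i=-1
j=0: -3>-4, skip
j=1: 2>-4, skip
j=2: -8≤-4, i=0, swap(0,2) ⇒ [-8, 2, -3, -2, -6, 1, 4, -4]
j=3: -2>-4, skip
j=4: -6≤-4, i=1, swap(1,4) ⇒ [-8, -6, -3, -2, 2, 1, 4, -4]
j=5: 1>-4, skip
j=6: 4>-4, skip
swap(2,7) ⇒ [-8, -6, -4, -2, 2, 1, 4, -3]; return 2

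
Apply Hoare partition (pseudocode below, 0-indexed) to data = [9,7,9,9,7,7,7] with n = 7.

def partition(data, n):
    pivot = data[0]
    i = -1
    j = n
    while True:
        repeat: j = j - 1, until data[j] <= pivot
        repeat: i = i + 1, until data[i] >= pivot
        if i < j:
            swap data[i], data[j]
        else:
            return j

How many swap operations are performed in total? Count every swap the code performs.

3

pivot = data[0] = 9; i = -1, j = 7
j→6 (data[6]=7≤9), i→0 (data[0]=9≥9); i<j, swap → [7,7,9,9,7,7,9]
j→5 (data[5]=7≤9), i→2 (data[2]=9≥9); i<j, swap → [7,7,7,9,7,9,9]
j→4 (data[4]=7≤9), i→3 (data[3]=9≥9); i<j, swap → [7,7,7,7,9,9,9]
j→3, i→4; i≥j, return j=3. data = [7,7,7,7,9,9,9]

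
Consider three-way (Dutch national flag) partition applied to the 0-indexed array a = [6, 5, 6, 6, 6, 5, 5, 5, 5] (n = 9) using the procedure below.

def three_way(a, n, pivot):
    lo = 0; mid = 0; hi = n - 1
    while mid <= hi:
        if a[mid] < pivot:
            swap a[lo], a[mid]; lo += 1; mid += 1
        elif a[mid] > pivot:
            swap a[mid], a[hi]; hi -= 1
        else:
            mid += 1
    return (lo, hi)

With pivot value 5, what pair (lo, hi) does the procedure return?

lo=0 mid=0 hi=8
6>5: swap(0,8), hi=7 ⇒ [5, 5, 6, 6, 6, 5, 5, 5, 6]
5=5: mid=1
5=5: mid=2
6>5: swap(2,7), hi=6 ⇒ [5, 5, 5, 6, 6, 5, 5, 6, 6]
5=5: mid=3
6>5: swap(3,6), hi=5 ⇒ [5, 5, 5, 5, 6, 5, 6, 6, 6]
5=5: mid=4
6>5: swap(4,5), hi=4 ⇒ [5, 5, 5, 5, 5, 6, 6, 6, 6]
5=5: mid=5
done. lo=0 hi=4; a=[5, 5, 5, 5, 5, 6, 6, 6, 6]

(0, 4)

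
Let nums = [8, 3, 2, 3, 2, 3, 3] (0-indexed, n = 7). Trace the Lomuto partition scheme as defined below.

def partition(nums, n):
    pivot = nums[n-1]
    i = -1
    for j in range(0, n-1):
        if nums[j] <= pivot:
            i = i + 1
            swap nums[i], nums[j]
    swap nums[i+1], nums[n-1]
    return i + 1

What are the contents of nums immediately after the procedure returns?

[3, 2, 3, 2, 3, 3, 8]

pivot=3, i=-1
j=0: 8>3, skip
j=1: 3≤3, i=0, swap(0,1) ⇒ [3, 8, 2, 3, 2, 3, 3]
j=2: 2≤3, i=1, swap(1,2) ⇒ [3, 2, 8, 3, 2, 3, 3]
j=3: 3≤3, i=2, swap(2,3) ⇒ [3, 2, 3, 8, 2, 3, 3]
j=4: 2≤3, i=3, swap(3,4) ⇒ [3, 2, 3, 2, 8, 3, 3]
j=5: 3≤3, i=4, swap(4,5) ⇒ [3, 2, 3, 2, 3, 8, 3]
swap(5,6) ⇒ [3, 2, 3, 2, 3, 3, 8]; return 5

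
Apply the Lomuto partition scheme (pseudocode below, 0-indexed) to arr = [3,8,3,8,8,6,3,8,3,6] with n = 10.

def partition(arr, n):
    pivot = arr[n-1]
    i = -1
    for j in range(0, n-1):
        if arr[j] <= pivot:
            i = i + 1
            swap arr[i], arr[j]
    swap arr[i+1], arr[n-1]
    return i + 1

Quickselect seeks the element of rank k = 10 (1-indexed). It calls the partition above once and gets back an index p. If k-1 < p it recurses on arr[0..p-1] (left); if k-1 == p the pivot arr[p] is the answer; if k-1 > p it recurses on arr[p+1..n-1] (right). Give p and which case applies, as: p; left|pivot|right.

5; right

pivot = arr[9] = 6; i = -1
j=0: arr[0]=3 ≤ 6 → i=0, swap arr[0],arr[0] (no change) → [3,8,3,8,8,6,3,8,3,6]
j=1: arr[1]=8 > 6 → no swap
j=2: arr[2]=3 ≤ 6 → i=1, swap arr[1],arr[2] → [3,3,8,8,8,6,3,8,3,6]
j=3: arr[3]=8 > 6 → no swap
j=4: arr[4]=8 > 6 → no swap
j=5: arr[5]=6 ≤ 6 → i=2, swap arr[2],arr[5] → [3,3,6,8,8,8,3,8,3,6]
j=6: arr[6]=3 ≤ 6 → i=3, swap arr[3],arr[6] → [3,3,6,3,8,8,8,8,3,6]
j=7: arr[7]=8 > 6 → no swap
j=8: arr[8]=3 ≤ 6 → i=4, swap arr[4],arr[8] → [3,3,6,3,3,8,8,8,8,6]
final swap arr[5],arr[9] → [3,3,6,3,3,6,8,8,8,8]; return 5
p = 5; k-1 = 9 > 5 ⇒ right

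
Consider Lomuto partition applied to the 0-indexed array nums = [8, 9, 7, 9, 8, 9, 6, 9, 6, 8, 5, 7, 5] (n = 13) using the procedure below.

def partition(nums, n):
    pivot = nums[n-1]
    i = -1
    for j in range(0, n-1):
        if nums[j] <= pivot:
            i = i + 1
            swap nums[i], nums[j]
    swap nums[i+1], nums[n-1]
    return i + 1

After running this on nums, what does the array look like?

pivot = nums[12] = 5; i = -1
j=0: nums[0]=8 > 5 → no swap
j=1: nums[1]=9 > 5 → no swap
j=2: nums[2]=7 > 5 → no swap
j=3: nums[3]=9 > 5 → no swap
j=4: nums[4]=8 > 5 → no swap
j=5: nums[5]=9 > 5 → no swap
j=6: nums[6]=6 > 5 → no swap
j=7: nums[7]=9 > 5 → no swap
j=8: nums[8]=6 > 5 → no swap
j=9: nums[9]=8 > 5 → no swap
j=10: nums[10]=5 ≤ 5 → i=0, swap nums[0],nums[10] → [5, 9, 7, 9, 8, 9, 6, 9, 6, 8, 8, 7, 5]
j=11: nums[11]=7 > 5 → no swap
final swap nums[1],nums[12] → [5, 5, 7, 9, 8, 9, 6, 9, 6, 8, 8, 7, 9]; return 1

[5, 5, 7, 9, 8, 9, 6, 9, 6, 8, 8, 7, 9]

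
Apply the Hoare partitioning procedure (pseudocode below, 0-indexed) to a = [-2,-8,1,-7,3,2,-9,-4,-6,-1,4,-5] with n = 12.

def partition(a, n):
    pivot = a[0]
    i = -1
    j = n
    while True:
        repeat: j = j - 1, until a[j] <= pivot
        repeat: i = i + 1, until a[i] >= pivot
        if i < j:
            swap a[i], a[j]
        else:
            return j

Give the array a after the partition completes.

[-5,-8,-6,-7,-4,-9,2,3,1,-1,4,-2]

pivot = a[0] = -2; i = -1, j = 12
j→11 (a[11]=-5≤-2), i→0 (a[0]=-2≥-2); i<j, swap → [-5,-8,1,-7,3,2,-9,-4,-6,-1,4,-2]
j→8 (a[8]=-6≤-2), i→2 (a[2]=1≥-2); i<j, swap → [-5,-8,-6,-7,3,2,-9,-4,1,-1,4,-2]
j→7 (a[7]=-4≤-2), i→4 (a[4]=3≥-2); i<j, swap → [-5,-8,-6,-7,-4,2,-9,3,1,-1,4,-2]
j→6 (a[6]=-9≤-2), i→5 (a[5]=2≥-2); i<j, swap → [-5,-8,-6,-7,-4,-9,2,3,1,-1,4,-2]
j→5, i→6; i≥j, return j=5. a = [-5,-8,-6,-7,-4,-9,2,3,1,-1,4,-2]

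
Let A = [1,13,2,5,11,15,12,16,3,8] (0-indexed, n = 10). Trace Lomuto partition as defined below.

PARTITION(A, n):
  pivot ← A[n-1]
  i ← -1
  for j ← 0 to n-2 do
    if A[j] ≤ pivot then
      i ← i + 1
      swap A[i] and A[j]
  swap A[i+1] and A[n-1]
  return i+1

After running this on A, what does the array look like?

[1,2,5,3,8,15,12,16,13,11]

pivot=8, i=-1
j=0: 1≤8, i=0, swap(0,0) ⇒ [1,13,2,5,11,15,12,16,3,8]
j=1: 13>8, skip
j=2: 2≤8, i=1, swap(1,2) ⇒ [1,2,13,5,11,15,12,16,3,8]
j=3: 5≤8, i=2, swap(2,3) ⇒ [1,2,5,13,11,15,12,16,3,8]
j=4: 11>8, skip
j=5: 15>8, skip
j=6: 12>8, skip
j=7: 16>8, skip
j=8: 3≤8, i=3, swap(3,8) ⇒ [1,2,5,3,11,15,12,16,13,8]
swap(4,9) ⇒ [1,2,5,3,8,15,12,16,13,11]; return 4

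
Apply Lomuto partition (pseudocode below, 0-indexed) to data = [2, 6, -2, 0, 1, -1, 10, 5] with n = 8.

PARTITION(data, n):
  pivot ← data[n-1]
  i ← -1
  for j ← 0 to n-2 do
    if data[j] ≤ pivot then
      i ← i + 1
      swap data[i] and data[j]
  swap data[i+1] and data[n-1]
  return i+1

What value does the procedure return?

pivot = data[7] = 5; i = -1
j=0: data[0]=2 ≤ 5 → i=0, swap data[0],data[0] (no change) → [2, 6, -2, 0, 1, -1, 10, 5]
j=1: data[1]=6 > 5 → no swap
j=2: data[2]=-2 ≤ 5 → i=1, swap data[1],data[2] → [2, -2, 6, 0, 1, -1, 10, 5]
j=3: data[3]=0 ≤ 5 → i=2, swap data[2],data[3] → [2, -2, 0, 6, 1, -1, 10, 5]
j=4: data[4]=1 ≤ 5 → i=3, swap data[3],data[4] → [2, -2, 0, 1, 6, -1, 10, 5]
j=5: data[5]=-1 ≤ 5 → i=4, swap data[4],data[5] → [2, -2, 0, 1, -1, 6, 10, 5]
j=6: data[6]=10 > 5 → no swap
final swap data[5],data[7] → [2, -2, 0, 1, -1, 5, 10, 6]; return 5

5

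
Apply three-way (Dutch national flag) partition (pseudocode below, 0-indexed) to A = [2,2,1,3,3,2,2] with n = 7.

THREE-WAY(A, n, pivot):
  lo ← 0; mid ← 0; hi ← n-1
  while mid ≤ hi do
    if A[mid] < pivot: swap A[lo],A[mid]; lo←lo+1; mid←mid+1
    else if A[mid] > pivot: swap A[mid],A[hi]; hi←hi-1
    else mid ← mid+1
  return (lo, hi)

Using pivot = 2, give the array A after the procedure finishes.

[1,2,2,2,2,3,3]

pivot = 2; lo=0, mid=0, hi=6
A[mid]=2=2: mid=1
A[mid]=2=2: mid=2
A[mid]=1<2: swap A[0],A[2]; lo=1,mid=3 → [1,2,2,3,3,2,2]
A[mid]=3>2: swap A[3],A[6]; hi=5 → [1,2,2,2,3,2,3]
A[mid]=2=2: mid=4
A[mid]=3>2: swap A[4],A[5]; hi=4 → [1,2,2,2,2,3,3]
A[mid]=2=2: mid=5
end: lo=1, hi=4; A = [1,2,2,2,2,3,3]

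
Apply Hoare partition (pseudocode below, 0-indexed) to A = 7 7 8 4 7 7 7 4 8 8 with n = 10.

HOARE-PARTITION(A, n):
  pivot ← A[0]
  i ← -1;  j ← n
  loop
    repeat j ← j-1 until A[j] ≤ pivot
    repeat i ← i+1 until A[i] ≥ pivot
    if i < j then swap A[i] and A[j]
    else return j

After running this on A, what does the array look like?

4 7 7 4 7 8 7 7 8 8

pivot = A[0] = 7; i = -1, j = 10
j→7 (A[7]=4≤7), i→0 (A[0]=7≥7); i<j, swap → 4 7 8 4 7 7 7 7 8 8
j→6 (A[6]=7≤7), i→1 (A[1]=7≥7); i<j, swap → 4 7 8 4 7 7 7 7 8 8
j→5 (A[5]=7≤7), i→2 (A[2]=8≥7); i<j, swap → 4 7 7 4 7 8 7 7 8 8
j→4, i→4; i≥j, return j=4. A = 4 7 7 4 7 8 7 7 8 8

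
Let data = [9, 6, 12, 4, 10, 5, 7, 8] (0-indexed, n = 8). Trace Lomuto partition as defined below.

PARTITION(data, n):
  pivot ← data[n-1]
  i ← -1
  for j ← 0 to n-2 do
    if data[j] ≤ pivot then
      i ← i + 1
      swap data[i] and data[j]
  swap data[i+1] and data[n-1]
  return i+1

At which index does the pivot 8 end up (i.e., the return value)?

4

pivot=8, i=-1
j=0: 9>8, skip
j=1: 6≤8, i=0, swap(0,1) ⇒ [6, 9, 12, 4, 10, 5, 7, 8]
j=2: 12>8, skip
j=3: 4≤8, i=1, swap(1,3) ⇒ [6, 4, 12, 9, 10, 5, 7, 8]
j=4: 10>8, skip
j=5: 5≤8, i=2, swap(2,5) ⇒ [6, 4, 5, 9, 10, 12, 7, 8]
j=6: 7≤8, i=3, swap(3,6) ⇒ [6, 4, 5, 7, 10, 12, 9, 8]
swap(4,7) ⇒ [6, 4, 5, 7, 8, 12, 9, 10]; return 4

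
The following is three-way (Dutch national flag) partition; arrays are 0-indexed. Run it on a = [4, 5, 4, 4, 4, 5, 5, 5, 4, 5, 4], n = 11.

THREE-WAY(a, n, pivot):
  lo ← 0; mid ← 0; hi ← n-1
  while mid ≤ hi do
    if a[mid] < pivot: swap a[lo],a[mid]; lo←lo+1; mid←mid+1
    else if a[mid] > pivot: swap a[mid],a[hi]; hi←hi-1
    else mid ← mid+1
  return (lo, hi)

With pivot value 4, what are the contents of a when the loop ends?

lo=0 mid=0 hi=10
4=4: mid=1
5>4: swap(1,10), hi=9 ⇒ [4, 4, 4, 4, 4, 5, 5, 5, 4, 5, 5]
4=4: mid=2
4=4: mid=3
4=4: mid=4
4=4: mid=5
5>4: swap(5,9), hi=8 ⇒ [4, 4, 4, 4, 4, 5, 5, 5, 4, 5, 5]
5>4: swap(5,8), hi=7 ⇒ [4, 4, 4, 4, 4, 4, 5, 5, 5, 5, 5]
4=4: mid=6
5>4: swap(6,7), hi=6 ⇒ [4, 4, 4, 4, 4, 4, 5, 5, 5, 5, 5]
5>4: swap(6,6), hi=5 ⇒ [4, 4, 4, 4, 4, 4, 5, 5, 5, 5, 5]
done. lo=0 hi=5; a=[4, 4, 4, 4, 4, 4, 5, 5, 5, 5, 5]

[4, 4, 4, 4, 4, 4, 5, 5, 5, 5, 5]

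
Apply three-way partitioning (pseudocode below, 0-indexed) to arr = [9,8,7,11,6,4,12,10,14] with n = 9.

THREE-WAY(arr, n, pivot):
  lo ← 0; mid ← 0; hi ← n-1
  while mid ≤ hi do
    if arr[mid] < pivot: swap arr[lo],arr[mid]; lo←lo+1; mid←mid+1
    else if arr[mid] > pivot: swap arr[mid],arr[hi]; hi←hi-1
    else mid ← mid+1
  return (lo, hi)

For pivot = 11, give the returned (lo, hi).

(6, 6)

lo=0 mid=0 hi=8
9<11: swap(0,0), lo=1 mid=1 ⇒ [9,8,7,11,6,4,12,10,14]
8<11: swap(1,1), lo=2 mid=2 ⇒ [9,8,7,11,6,4,12,10,14]
7<11: swap(2,2), lo=3 mid=3 ⇒ [9,8,7,11,6,4,12,10,14]
11=11: mid=4
6<11: swap(3,4), lo=4 mid=5 ⇒ [9,8,7,6,11,4,12,10,14]
4<11: swap(4,5), lo=5 mid=6 ⇒ [9,8,7,6,4,11,12,10,14]
12>11: swap(6,8), hi=7 ⇒ [9,8,7,6,4,11,14,10,12]
14>11: swap(6,7), hi=6 ⇒ [9,8,7,6,4,11,10,14,12]
10<11: swap(5,6), lo=6 mid=7 ⇒ [9,8,7,6,4,10,11,14,12]
done. lo=6 hi=6; arr=[9,8,7,6,4,10,11,14,12]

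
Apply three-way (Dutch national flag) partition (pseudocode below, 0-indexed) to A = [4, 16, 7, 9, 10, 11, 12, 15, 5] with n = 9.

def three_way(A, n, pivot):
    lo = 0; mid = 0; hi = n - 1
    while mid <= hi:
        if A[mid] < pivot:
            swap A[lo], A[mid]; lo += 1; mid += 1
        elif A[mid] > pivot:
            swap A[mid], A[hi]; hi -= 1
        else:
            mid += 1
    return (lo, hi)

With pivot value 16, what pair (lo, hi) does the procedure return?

pivot = 16; lo=0, mid=0, hi=8
A[mid]=4<16: swap A[0],A[0]; lo=1,mid=1 → [4, 16, 7, 9, 10, 11, 12, 15, 5]
A[mid]=16=16: mid=2
A[mid]=7<16: swap A[1],A[2]; lo=2,mid=3 → [4, 7, 16, 9, 10, 11, 12, 15, 5]
A[mid]=9<16: swap A[2],A[3]; lo=3,mid=4 → [4, 7, 9, 16, 10, 11, 12, 15, 5]
A[mid]=10<16: swap A[3],A[4]; lo=4,mid=5 → [4, 7, 9, 10, 16, 11, 12, 15, 5]
A[mid]=11<16: swap A[4],A[5]; lo=5,mid=6 → [4, 7, 9, 10, 11, 16, 12, 15, 5]
A[mid]=12<16: swap A[5],A[6]; lo=6,mid=7 → [4, 7, 9, 10, 11, 12, 16, 15, 5]
A[mid]=15<16: swap A[6],A[7]; lo=7,mid=8 → [4, 7, 9, 10, 11, 12, 15, 16, 5]
A[mid]=5<16: swap A[7],A[8]; lo=8,mid=9 → [4, 7, 9, 10, 11, 12, 15, 5, 16]
end: lo=8, hi=8; A = [4, 7, 9, 10, 11, 12, 15, 5, 16]

(8, 8)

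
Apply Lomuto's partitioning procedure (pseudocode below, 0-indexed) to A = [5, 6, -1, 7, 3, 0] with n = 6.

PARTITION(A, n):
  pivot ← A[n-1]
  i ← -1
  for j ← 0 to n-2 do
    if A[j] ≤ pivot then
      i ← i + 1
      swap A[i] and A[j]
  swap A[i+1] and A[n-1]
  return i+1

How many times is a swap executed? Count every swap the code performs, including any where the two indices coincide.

2

pivot = A[5] = 0; i = -1
j=0: A[0]=5 > 0 → no swap
j=1: A[1]=6 > 0 → no swap
j=2: A[2]=-1 ≤ 0 → i=0, swap A[0],A[2] → [-1, 6, 5, 7, 3, 0]
j=3: A[3]=7 > 0 → no swap
j=4: A[4]=3 > 0 → no swap
final swap A[1],A[5] → [-1, 0, 5, 7, 3, 6]; return 1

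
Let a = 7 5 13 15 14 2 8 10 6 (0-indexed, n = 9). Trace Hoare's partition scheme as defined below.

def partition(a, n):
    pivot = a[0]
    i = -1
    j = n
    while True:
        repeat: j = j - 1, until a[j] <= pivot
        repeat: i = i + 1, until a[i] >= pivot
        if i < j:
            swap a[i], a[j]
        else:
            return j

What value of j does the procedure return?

2

pivot = a[0] = 7; i = -1, j = 9
j→8 (a[8]=6≤7), i→0 (a[0]=7≥7); i<j, swap → 6 5 13 15 14 2 8 10 7
j→5 (a[5]=2≤7), i→2 (a[2]=13≥7); i<j, swap → 6 5 2 15 14 13 8 10 7
j→2, i→3; i≥j, return j=2. a = 6 5 2 15 14 13 8 10 7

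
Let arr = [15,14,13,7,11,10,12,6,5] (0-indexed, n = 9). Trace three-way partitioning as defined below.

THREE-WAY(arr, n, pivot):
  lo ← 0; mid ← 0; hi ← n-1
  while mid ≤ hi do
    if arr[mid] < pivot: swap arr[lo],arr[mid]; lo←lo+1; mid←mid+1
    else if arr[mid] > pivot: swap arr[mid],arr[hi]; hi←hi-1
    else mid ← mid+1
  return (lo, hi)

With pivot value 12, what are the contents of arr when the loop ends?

[5,6,7,11,10,12,13,14,15]

lo=0 mid=0 hi=8
15>12: swap(0,8), hi=7 ⇒ [5,14,13,7,11,10,12,6,15]
5<12: swap(0,0), lo=1 mid=1 ⇒ [5,14,13,7,11,10,12,6,15]
14>12: swap(1,7), hi=6 ⇒ [5,6,13,7,11,10,12,14,15]
6<12: swap(1,1), lo=2 mid=2 ⇒ [5,6,13,7,11,10,12,14,15]
13>12: swap(2,6), hi=5 ⇒ [5,6,12,7,11,10,13,14,15]
12=12: mid=3
7<12: swap(2,3), lo=3 mid=4 ⇒ [5,6,7,12,11,10,13,14,15]
11<12: swap(3,4), lo=4 mid=5 ⇒ [5,6,7,11,12,10,13,14,15]
10<12: swap(4,5), lo=5 mid=6 ⇒ [5,6,7,11,10,12,13,14,15]
done. lo=5 hi=5; arr=[5,6,7,11,10,12,13,14,15]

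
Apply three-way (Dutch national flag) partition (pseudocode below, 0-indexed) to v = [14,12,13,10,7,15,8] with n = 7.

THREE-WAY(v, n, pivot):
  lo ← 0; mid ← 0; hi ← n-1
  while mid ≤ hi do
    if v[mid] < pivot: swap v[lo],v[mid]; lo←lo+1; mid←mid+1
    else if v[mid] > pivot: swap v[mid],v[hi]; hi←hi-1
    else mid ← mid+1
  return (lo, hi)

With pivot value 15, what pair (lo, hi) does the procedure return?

lo=0 mid=0 hi=6
14<15: swap(0,0), lo=1 mid=1 ⇒ [14,12,13,10,7,15,8]
12<15: swap(1,1), lo=2 mid=2 ⇒ [14,12,13,10,7,15,8]
13<15: swap(2,2), lo=3 mid=3 ⇒ [14,12,13,10,7,15,8]
10<15: swap(3,3), lo=4 mid=4 ⇒ [14,12,13,10,7,15,8]
7<15: swap(4,4), lo=5 mid=5 ⇒ [14,12,13,10,7,15,8]
15=15: mid=6
8<15: swap(5,6), lo=6 mid=7 ⇒ [14,12,13,10,7,8,15]
done. lo=6 hi=6; v=[14,12,13,10,7,8,15]

(6, 6)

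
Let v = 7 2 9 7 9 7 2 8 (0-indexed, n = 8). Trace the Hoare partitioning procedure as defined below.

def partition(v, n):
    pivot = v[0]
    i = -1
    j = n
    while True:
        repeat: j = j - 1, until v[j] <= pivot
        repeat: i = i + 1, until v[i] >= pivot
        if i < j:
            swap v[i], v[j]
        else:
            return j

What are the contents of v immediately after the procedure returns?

pivot=7
j stops at 6 (2), i stops at 0 (7); swap ⇒ 2 2 9 7 9 7 7 8
j stops at 5 (7), i stops at 2 (9); swap ⇒ 2 2 7 7 9 9 7 8
j stops at 3, i stops at 3; i≥j ⇒ return 3. v=2 2 7 7 9 9 7 8

2 2 7 7 9 9 7 8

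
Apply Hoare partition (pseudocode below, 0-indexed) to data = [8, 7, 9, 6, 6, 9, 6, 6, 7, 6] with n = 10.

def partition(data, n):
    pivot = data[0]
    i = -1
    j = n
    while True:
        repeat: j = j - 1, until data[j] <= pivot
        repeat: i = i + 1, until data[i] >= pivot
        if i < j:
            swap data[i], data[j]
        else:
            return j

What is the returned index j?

6

pivot = data[0] = 8; i = -1, j = 10
j→9 (data[9]=6≤8), i→0 (data[0]=8≥8); i<j, swap → [6, 7, 9, 6, 6, 9, 6, 6, 7, 8]
j→8 (data[8]=7≤8), i→2 (data[2]=9≥8); i<j, swap → [6, 7, 7, 6, 6, 9, 6, 6, 9, 8]
j→7 (data[7]=6≤8), i→5 (data[5]=9≥8); i<j, swap → [6, 7, 7, 6, 6, 6, 6, 9, 9, 8]
j→6, i→7; i≥j, return j=6. data = [6, 7, 7, 6, 6, 6, 6, 9, 9, 8]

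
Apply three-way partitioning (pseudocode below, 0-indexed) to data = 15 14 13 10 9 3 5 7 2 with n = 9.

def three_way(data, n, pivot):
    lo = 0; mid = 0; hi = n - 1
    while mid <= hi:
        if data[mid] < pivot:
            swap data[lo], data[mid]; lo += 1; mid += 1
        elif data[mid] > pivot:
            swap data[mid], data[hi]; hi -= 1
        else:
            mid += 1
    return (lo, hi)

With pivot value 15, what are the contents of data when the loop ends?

lo=0 mid=0 hi=8
15=15: mid=1
14<15: swap(0,1), lo=1 mid=2 ⇒ 14 15 13 10 9 3 5 7 2
13<15: swap(1,2), lo=2 mid=3 ⇒ 14 13 15 10 9 3 5 7 2
10<15: swap(2,3), lo=3 mid=4 ⇒ 14 13 10 15 9 3 5 7 2
9<15: swap(3,4), lo=4 mid=5 ⇒ 14 13 10 9 15 3 5 7 2
3<15: swap(4,5), lo=5 mid=6 ⇒ 14 13 10 9 3 15 5 7 2
5<15: swap(5,6), lo=6 mid=7 ⇒ 14 13 10 9 3 5 15 7 2
7<15: swap(6,7), lo=7 mid=8 ⇒ 14 13 10 9 3 5 7 15 2
2<15: swap(7,8), lo=8 mid=9 ⇒ 14 13 10 9 3 5 7 2 15
done. lo=8 hi=8; data=14 13 10 9 3 5 7 2 15

14 13 10 9 3 5 7 2 15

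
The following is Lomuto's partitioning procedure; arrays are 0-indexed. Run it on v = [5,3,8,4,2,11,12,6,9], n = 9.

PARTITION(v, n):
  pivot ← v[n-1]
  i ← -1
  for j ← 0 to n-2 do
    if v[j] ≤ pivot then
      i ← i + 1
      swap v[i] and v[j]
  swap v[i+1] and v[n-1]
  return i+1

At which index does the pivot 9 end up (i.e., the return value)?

pivot = v[8] = 9; i = -1
j=0: v[0]=5 ≤ 9 → i=0, swap v[0],v[0] (no change) → [5,3,8,4,2,11,12,6,9]
j=1: v[1]=3 ≤ 9 → i=1, swap v[1],v[1] (no change) → [5,3,8,4,2,11,12,6,9]
j=2: v[2]=8 ≤ 9 → i=2, swap v[2],v[2] (no change) → [5,3,8,4,2,11,12,6,9]
j=3: v[3]=4 ≤ 9 → i=3, swap v[3],v[3] (no change) → [5,3,8,4,2,11,12,6,9]
j=4: v[4]=2 ≤ 9 → i=4, swap v[4],v[4] (no change) → [5,3,8,4,2,11,12,6,9]
j=5: v[5]=11 > 9 → no swap
j=6: v[6]=12 > 9 → no swap
j=7: v[7]=6 ≤ 9 → i=5, swap v[5],v[7] → [5,3,8,4,2,6,12,11,9]
final swap v[6],v[8] → [5,3,8,4,2,6,9,11,12]; return 6

6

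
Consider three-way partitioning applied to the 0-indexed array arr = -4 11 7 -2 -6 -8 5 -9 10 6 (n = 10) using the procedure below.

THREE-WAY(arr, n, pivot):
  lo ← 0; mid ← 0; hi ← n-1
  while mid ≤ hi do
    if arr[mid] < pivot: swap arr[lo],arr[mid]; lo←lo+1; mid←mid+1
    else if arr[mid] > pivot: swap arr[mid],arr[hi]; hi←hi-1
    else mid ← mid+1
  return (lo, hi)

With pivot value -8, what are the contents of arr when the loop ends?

lo=0 mid=0 hi=9
-4>-8: swap(0,9), hi=8 ⇒ 6 11 7 -2 -6 -8 5 -9 10 -4
6>-8: swap(0,8), hi=7 ⇒ 10 11 7 -2 -6 -8 5 -9 6 -4
10>-8: swap(0,7), hi=6 ⇒ -9 11 7 -2 -6 -8 5 10 6 -4
-9<-8: swap(0,0), lo=1 mid=1 ⇒ -9 11 7 -2 -6 -8 5 10 6 -4
11>-8: swap(1,6), hi=5 ⇒ -9 5 7 -2 -6 -8 11 10 6 -4
5>-8: swap(1,5), hi=4 ⇒ -9 -8 7 -2 -6 5 11 10 6 -4
-8=-8: mid=2
7>-8: swap(2,4), hi=3 ⇒ -9 -8 -6 -2 7 5 11 10 6 -4
-6>-8: swap(2,3), hi=2 ⇒ -9 -8 -2 -6 7 5 11 10 6 -4
-2>-8: swap(2,2), hi=1 ⇒ -9 -8 -2 -6 7 5 11 10 6 -4
done. lo=1 hi=1; arr=-9 -8 -2 -6 7 5 11 10 6 -4

-9 -8 -2 -6 7 5 11 10 6 -4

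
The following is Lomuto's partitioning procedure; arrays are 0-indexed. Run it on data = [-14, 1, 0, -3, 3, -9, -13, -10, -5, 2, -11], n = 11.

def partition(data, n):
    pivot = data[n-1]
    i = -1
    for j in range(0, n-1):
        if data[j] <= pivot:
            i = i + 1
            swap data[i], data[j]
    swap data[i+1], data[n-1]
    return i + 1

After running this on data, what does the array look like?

[-14, -13, -11, -3, 3, -9, 1, -10, -5, 2, 0]

pivot = data[10] = -11; i = -1
j=0: data[0]=-14 ≤ -11 → i=0, swap data[0],data[0] (no change) → [-14, 1, 0, -3, 3, -9, -13, -10, -5, 2, -11]
j=1: data[1]=1 > -11 → no swap
j=2: data[2]=0 > -11 → no swap
j=3: data[3]=-3 > -11 → no swap
j=4: data[4]=3 > -11 → no swap
j=5: data[5]=-9 > -11 → no swap
j=6: data[6]=-13 ≤ -11 → i=1, swap data[1],data[6] → [-14, -13, 0, -3, 3, -9, 1, -10, -5, 2, -11]
j=7: data[7]=-10 > -11 → no swap
j=8: data[8]=-5 > -11 → no swap
j=9: data[9]=2 > -11 → no swap
final swap data[2],data[10] → [-14, -13, -11, -3, 3, -9, 1, -10, -5, 2, 0]; return 2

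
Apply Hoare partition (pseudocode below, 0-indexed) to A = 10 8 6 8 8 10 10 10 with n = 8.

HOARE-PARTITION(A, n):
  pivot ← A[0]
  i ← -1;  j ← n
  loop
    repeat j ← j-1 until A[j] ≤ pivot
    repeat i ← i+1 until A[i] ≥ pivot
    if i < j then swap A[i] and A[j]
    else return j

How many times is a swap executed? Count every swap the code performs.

pivot=10
j stops at 7 (10), i stops at 0 (10); swap ⇒ 10 8 6 8 8 10 10 10
j stops at 6 (10), i stops at 5 (10); swap ⇒ 10 8 6 8 8 10 10 10
j stops at 5, i stops at 6; i≥j ⇒ return 5. A=10 8 6 8 8 10 10 10

2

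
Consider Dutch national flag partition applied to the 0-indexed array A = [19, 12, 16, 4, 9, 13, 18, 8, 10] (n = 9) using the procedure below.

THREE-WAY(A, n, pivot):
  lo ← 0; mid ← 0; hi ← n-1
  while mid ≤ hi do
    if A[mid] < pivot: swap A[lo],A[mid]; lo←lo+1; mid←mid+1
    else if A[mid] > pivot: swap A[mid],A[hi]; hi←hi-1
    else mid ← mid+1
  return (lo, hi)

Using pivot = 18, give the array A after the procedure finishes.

[10, 12, 16, 4, 9, 13, 8, 18, 19]

lo=0 mid=0 hi=8
19>18: swap(0,8), hi=7 ⇒ [10, 12, 16, 4, 9, 13, 18, 8, 19]
10<18: swap(0,0), lo=1 mid=1 ⇒ [10, 12, 16, 4, 9, 13, 18, 8, 19]
12<18: swap(1,1), lo=2 mid=2 ⇒ [10, 12, 16, 4, 9, 13, 18, 8, 19]
16<18: swap(2,2), lo=3 mid=3 ⇒ [10, 12, 16, 4, 9, 13, 18, 8, 19]
4<18: swap(3,3), lo=4 mid=4 ⇒ [10, 12, 16, 4, 9, 13, 18, 8, 19]
9<18: swap(4,4), lo=5 mid=5 ⇒ [10, 12, 16, 4, 9, 13, 18, 8, 19]
13<18: swap(5,5), lo=6 mid=6 ⇒ [10, 12, 16, 4, 9, 13, 18, 8, 19]
18=18: mid=7
8<18: swap(6,7), lo=7 mid=8 ⇒ [10, 12, 16, 4, 9, 13, 8, 18, 19]
done. lo=7 hi=7; A=[10, 12, 16, 4, 9, 13, 8, 18, 19]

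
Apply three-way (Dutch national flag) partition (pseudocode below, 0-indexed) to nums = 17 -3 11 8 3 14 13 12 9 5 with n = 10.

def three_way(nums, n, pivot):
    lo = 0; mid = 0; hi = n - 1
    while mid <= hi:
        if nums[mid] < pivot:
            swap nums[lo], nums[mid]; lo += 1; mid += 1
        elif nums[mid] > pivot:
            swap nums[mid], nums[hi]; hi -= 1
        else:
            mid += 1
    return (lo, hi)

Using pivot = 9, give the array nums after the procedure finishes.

5 -3 8 3 9 13 12 14 11 17

pivot = 9; lo=0, mid=0, hi=9
nums[mid]=17>9: swap nums[0],nums[9]; hi=8 → 5 -3 11 8 3 14 13 12 9 17
nums[mid]=5<9: swap nums[0],nums[0]; lo=1,mid=1 → 5 -3 11 8 3 14 13 12 9 17
nums[mid]=-3<9: swap nums[1],nums[1]; lo=2,mid=2 → 5 -3 11 8 3 14 13 12 9 17
nums[mid]=11>9: swap nums[2],nums[8]; hi=7 → 5 -3 9 8 3 14 13 12 11 17
nums[mid]=9=9: mid=3
nums[mid]=8<9: swap nums[2],nums[3]; lo=3,mid=4 → 5 -3 8 9 3 14 13 12 11 17
nums[mid]=3<9: swap nums[3],nums[4]; lo=4,mid=5 → 5 -3 8 3 9 14 13 12 11 17
nums[mid]=14>9: swap nums[5],nums[7]; hi=6 → 5 -3 8 3 9 12 13 14 11 17
nums[mid]=12>9: swap nums[5],nums[6]; hi=5 → 5 -3 8 3 9 13 12 14 11 17
nums[mid]=13>9: swap nums[5],nums[5]; hi=4 → 5 -3 8 3 9 13 12 14 11 17
end: lo=4, hi=4; nums = 5 -3 8 3 9 13 12 14 11 17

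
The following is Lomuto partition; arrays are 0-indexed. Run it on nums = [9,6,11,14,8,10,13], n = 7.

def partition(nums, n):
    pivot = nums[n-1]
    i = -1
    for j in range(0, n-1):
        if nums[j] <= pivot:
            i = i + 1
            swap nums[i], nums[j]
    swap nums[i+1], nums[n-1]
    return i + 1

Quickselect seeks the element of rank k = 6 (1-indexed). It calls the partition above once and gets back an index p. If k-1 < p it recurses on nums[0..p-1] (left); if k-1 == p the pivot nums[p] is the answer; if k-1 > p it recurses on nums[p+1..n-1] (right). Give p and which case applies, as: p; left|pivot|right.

5; pivot

pivot = nums[6] = 13; i = -1
j=0: nums[0]=9 ≤ 13 → i=0, swap nums[0],nums[0] (no change) → [9,6,11,14,8,10,13]
j=1: nums[1]=6 ≤ 13 → i=1, swap nums[1],nums[1] (no change) → [9,6,11,14,8,10,13]
j=2: nums[2]=11 ≤ 13 → i=2, swap nums[2],nums[2] (no change) → [9,6,11,14,8,10,13]
j=3: nums[3]=14 > 13 → no swap
j=4: nums[4]=8 ≤ 13 → i=3, swap nums[3],nums[4] → [9,6,11,8,14,10,13]
j=5: nums[5]=10 ≤ 13 → i=4, swap nums[4],nums[5] → [9,6,11,8,10,14,13]
final swap nums[5],nums[6] → [9,6,11,8,10,13,14]; return 5
p = 5; k-1 = 5 == 5 ⇒ pivot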